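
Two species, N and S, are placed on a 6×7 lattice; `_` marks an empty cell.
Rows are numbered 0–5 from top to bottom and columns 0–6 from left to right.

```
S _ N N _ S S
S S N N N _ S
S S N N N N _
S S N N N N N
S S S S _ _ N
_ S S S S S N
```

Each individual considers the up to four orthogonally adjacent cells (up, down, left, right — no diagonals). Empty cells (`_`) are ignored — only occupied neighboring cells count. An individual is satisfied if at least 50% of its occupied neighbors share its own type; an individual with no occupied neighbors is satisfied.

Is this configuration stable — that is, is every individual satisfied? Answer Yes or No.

Yes

(0,0)S 1/1 satisfied
(0,2)N 2/2 satisfied
(0,3)N 2/2 satisfied
(0,5)S 1/1 satisfied
(0,6)S 2/2 satisfied
(1,0)S 3/3 satisfied
(1,1)S 2/3 satisfied
(1,2)N 3/4 satisfied
(1,3)N 4/4 satisfied
(1,4)N 2/2 satisfied
(1,6)S 1/1 satisfied
(2,0)S 3/3 satisfied
(2,1)S 3/4 satisfied
(2,2)N 3/4 satisfied
(2,3)N 4/4 satisfied
(2,4)N 4/4 satisfied
(2,5)N 2/2 satisfied
(3,0)S 3/3 satisfied
(3,1)S 3/4 satisfied
(3,2)N 2/4 satisfied
(3,3)N 3/4 satisfied
(3,4)N 3/3 satisfied
(3,5)N 3/3 satisfied
(3,6)N 2/2 satisfied
(4,0)S 2/2 satisfied
(4,1)S 4/4 satisfied
(4,2)S 3/4 satisfied
(4,3)S 2/3 satisfied
(4,6)N 2/2 satisfied
(5,1)S 2/2 satisfied
(5,2)S 3/3 satisfied
(5,3)S 3/3 satisfied
(5,4)S 2/2 satisfied
(5,5)S 1/2 satisfied
(5,6)N 1/2 satisfied
All meet the threshold, so the configuration is stable.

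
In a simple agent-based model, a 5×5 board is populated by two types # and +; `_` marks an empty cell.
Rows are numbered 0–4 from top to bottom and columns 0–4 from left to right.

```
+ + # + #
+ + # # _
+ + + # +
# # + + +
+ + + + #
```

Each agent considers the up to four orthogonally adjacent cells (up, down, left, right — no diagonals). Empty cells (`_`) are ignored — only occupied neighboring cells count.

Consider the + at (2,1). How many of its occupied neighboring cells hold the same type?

3

Occupied neighbors of (2,1): (1,1)=+, (3,1)=#, (2,0)=+, (2,2)=+.
Same type (+): 3 of 4.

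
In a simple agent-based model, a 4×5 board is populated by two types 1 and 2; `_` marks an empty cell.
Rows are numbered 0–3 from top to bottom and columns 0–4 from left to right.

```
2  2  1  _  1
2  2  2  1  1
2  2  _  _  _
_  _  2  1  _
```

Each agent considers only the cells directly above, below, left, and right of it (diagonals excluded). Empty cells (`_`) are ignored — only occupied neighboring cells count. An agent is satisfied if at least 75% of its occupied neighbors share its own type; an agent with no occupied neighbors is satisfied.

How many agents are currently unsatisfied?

6

(0,0)2 2/2 ok
(0,1)2 2/3 unhappy
(0,2)1 0/2 unhappy
(0,4)1 1/1 ok
(1,0)2 3/3 ok
(1,1)2 4/4 ok
(1,2)2 1/3 unhappy
(1,3)1 1/2 unhappy
(1,4)1 2/2 ok
(2,0)2 2/2 ok
(2,1)2 2/2 ok
(3,2)2 0/1 unhappy
(3,3)1 0/1 unhappy
Unsatisfied: (0,1), (0,2), (1,2), (1,3), (3,2), (3,3) — 6 in total.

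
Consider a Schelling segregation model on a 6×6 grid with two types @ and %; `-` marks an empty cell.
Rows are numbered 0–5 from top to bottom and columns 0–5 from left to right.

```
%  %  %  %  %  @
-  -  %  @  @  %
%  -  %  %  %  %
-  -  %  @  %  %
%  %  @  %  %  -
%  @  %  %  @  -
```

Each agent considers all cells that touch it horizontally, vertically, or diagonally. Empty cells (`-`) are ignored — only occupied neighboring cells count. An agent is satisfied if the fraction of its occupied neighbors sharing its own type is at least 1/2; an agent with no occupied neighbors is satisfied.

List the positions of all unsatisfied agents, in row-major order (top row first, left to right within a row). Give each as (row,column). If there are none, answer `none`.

(0,4), (0,5), (1,3), (1,4), (3,3), (4,2), (5,1), (5,4)

Row 0: (0,0)% 1/1 satisfied · (0,1)% 3/3 satisfied · (0,2)% 3/4 satisfied · (0,3)% 3/5 satisfied · (0,4)% 2/5 not · (0,5)@ 1/3 not
Row 1: (1,2)% 5/6 satisfied · (1,3)@ 1/8 not · (1,4)@ 2/8 not · (1,5)% 3/5 satisfied
Row 2: (2,0)% 0/0 satisfied · (2,2)% 3/5 satisfied · (2,3)% 5/8 satisfied · (2,4)% 5/8 satisfied · (2,5)% 4/5 satisfied
Row 3: (3,2)% 4/6 satisfied · (3,3)@ 1/8 not · (3,4)% 6/7 satisfied · (3,5)% 4/4 satisfied
Row 4: (4,0)% 2/3 satisfied · (4,1)% 4/6 satisfied · (4,2)@ 2/7 not · (4,3)% 5/8 satisfied · (4,4)% 4/6 satisfied
Row 5: (5,0)% 2/3 satisfied · (5,1)@ 1/5 not · (5,2)% 3/5 satisfied · (5,3)% 3/5 satisfied · (5,4)@ 0/3 not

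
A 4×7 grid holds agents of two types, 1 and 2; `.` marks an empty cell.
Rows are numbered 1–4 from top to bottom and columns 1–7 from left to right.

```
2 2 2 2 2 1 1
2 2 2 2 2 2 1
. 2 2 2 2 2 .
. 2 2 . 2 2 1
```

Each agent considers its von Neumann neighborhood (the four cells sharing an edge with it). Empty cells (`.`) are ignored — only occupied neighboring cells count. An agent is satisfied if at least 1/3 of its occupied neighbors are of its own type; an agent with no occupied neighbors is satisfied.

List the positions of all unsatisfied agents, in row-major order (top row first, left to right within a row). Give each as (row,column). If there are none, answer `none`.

(1,1)2 2/2 satisfied
(1,2)2 3/3 satisfied
(1,3)2 3/3 satisfied
(1,4)2 3/3 satisfied
(1,5)2 2/3 satisfied
(1,6)1 1/3 satisfied
(1,7)1 2/2 satisfied
(2,1)2 2/2 satisfied
(2,2)2 4/4 satisfied
(2,3)2 4/4 satisfied
(2,4)2 4/4 satisfied
(2,5)2 4/4 satisfied
(2,6)2 2/4 satisfied
(2,7)1 1/2 satisfied
(3,2)2 3/3 satisfied
(3,3)2 4/4 satisfied
(3,4)2 3/3 satisfied
(3,5)2 4/4 satisfied
(3,6)2 3/3 satisfied
(4,2)2 2/2 satisfied
(4,3)2 2/2 satisfied
(4,5)2 2/2 satisfied
(4,6)2 2/3 satisfied
(4,7)1 0/1 not

(4,7)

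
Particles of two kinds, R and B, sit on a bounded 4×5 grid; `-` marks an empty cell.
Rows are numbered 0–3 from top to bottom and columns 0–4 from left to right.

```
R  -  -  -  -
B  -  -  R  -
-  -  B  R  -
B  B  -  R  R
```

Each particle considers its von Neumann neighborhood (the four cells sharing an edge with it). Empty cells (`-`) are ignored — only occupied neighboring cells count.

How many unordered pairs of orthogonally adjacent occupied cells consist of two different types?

Scan each occupied cell's neighbors to the right and below so each pair is counted once.
From row 0: 1 unlike of 1 pairs (running 1/1).
From row 1: 0 unlike of 1 pairs (running 1/2).
From row 2: 1 unlike of 2 pairs (running 2/4).
From row 3: 0 unlike of 2 pairs (running 2/6).
Total adjacent occupied pairs: 6; unlike-type pairs: 2.

2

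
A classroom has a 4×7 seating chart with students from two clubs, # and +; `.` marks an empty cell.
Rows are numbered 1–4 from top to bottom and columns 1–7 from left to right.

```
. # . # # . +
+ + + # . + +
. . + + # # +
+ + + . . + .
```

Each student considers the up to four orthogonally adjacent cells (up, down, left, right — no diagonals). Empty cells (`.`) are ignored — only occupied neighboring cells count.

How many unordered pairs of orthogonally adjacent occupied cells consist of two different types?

7

Scan each occupied cell's neighbors to the right and below so each pair is counted once.
Row 1: #(1,2)–+(2,2)≠ #(1,4)–#(1,5)= #(1,4)–#(2,4)= +(1,7)–+(2,7)=  → 1/4 unlike.
Row 2: +(2,1)–+(2,2)= +(2,2)–+(2,3)= +(2,3)–#(2,4)≠ +(2,3)–+(3,3)= #(2,4)–+(3,4)≠ +(2,6)–+(2,7)= +(2,6)–#(3,6)≠ +(2,7)–+(3,7)=  → 3/8 unlike.
Row 3: +(3,3)–+(3,4)= +(3,3)–+(4,3)= +(3,4)–#(3,5)≠ #(3,5)–#(3,6)= #(3,6)–+(3,7)≠ #(3,6)–+(4,6)≠  → 3/6 unlike.
Row 4: +(4,1)–+(4,2)= +(4,2)–+(4,3)=  → 0/2 unlike.
Total adjacent occupied pairs: 20; unlike-type pairs: 7.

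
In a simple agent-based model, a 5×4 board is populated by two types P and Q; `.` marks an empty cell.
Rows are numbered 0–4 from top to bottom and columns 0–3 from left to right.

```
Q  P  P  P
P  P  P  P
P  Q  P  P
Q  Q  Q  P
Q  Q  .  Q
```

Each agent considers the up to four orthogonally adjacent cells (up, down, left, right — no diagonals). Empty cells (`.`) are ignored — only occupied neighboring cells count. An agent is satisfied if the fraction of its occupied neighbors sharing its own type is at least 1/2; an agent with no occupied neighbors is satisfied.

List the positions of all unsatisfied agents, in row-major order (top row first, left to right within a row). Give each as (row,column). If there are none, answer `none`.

(0,0), (2,0), (2,1), (3,2), (3,3), (4,3)

Row 0: (0,0)Q 0/2 unhappy · (0,1)P 2/3 ok · (0,2)P 3/3 ok · (0,3)P 2/2 ok
Row 1: (1,0)P 2/3 ok · (1,1)P 3/4 ok · (1,2)P 4/4 ok · (1,3)P 3/3 ok
Row 2: (2,0)P 1/3 unhappy · (2,1)Q 1/4 unhappy · (2,2)P 2/4 ok · (2,3)P 3/3 ok
Row 3: (3,0)Q 2/3 ok · (3,1)Q 4/4 ok · (3,2)Q 1/3 unhappy · (3,3)P 1/3 unhappy
Row 4: (4,0)Q 2/2 ok · (4,1)Q 2/2 ok · (4,3)Q 0/1 unhappy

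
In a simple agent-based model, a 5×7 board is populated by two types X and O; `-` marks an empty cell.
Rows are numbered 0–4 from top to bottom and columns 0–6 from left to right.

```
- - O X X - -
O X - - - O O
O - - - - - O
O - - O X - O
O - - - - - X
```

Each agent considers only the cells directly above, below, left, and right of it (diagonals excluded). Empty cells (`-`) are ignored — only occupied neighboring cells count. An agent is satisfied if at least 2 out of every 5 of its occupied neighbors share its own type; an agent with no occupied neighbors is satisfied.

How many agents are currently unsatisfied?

Row 0: (0,2)O 0/1 not · (0,3)X 1/2 satisfied · (0,4)X 1/1 satisfied
Row 1: (1,0)O 1/2 satisfied · (1,1)X 0/1 not · (1,5)O 1/1 satisfied · (1,6)O 2/2 satisfied
Row 2: (2,0)O 2/2 satisfied · (2,6)O 2/2 satisfied
Row 3: (3,0)O 2/2 satisfied · (3,3)O 0/1 not · (3,4)X 0/1 not · (3,6)O 1/2 satisfied
Row 4: (4,0)O 1/1 satisfied · (4,6)X 0/1 not
Unsatisfied: (0,2), (1,1), (3,3), (3,4), (4,6) — 5 in total.

5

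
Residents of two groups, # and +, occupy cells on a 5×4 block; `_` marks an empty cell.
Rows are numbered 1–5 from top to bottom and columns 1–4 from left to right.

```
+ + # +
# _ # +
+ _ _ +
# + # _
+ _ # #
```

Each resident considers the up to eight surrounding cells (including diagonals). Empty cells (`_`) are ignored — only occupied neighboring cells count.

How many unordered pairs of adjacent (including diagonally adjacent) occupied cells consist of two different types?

Scan each occupied cell's neighbors to the right and below (and the two forward diagonals) so each pair is counted once.
From row 1: 7 unlike of 10 pairs (running 7/10).
From row 2: 3 unlike of 4 pairs (running 10/14).
From row 3: 2 unlike of 3 pairs (running 12/17).
From row 4: 4 unlike of 7 pairs (running 16/24).
From row 5: 0 unlike of 1 pairs (running 16/25).
Total adjacent occupied pairs: 25; unlike-type pairs: 16.

16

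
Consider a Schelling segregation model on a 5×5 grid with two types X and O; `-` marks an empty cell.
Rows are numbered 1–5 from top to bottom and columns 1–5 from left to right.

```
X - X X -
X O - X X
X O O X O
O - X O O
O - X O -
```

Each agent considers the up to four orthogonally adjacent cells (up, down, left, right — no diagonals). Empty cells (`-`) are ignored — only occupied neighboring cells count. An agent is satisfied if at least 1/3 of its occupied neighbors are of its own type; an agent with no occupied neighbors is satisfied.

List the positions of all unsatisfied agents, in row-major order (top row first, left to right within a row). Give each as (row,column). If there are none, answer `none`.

Row 1: (1,1)X 1/1 ok · (1,3)X 1/1 ok · (1,4)X 2/2 ok
Row 2: (2,1)X 2/3 ok · (2,2)O 1/2 ok · (2,4)X 3/3 ok · (2,5)X 1/2 ok
Row 3: (3,1)X 1/3 ok · (3,2)O 2/3 ok · (3,3)O 1/3 ok · (3,4)X 1/4 unhappy · (3,5)O 1/3 ok
Row 4: (4,1)O 1/2 ok · (4,3)X 1/3 ok · (4,4)O 2/4 ok · (4,5)O 2/2 ok
Row 5: (5,1)O 1/1 ok · (5,3)X 1/2 ok · (5,4)O 1/2 ok

(3,4)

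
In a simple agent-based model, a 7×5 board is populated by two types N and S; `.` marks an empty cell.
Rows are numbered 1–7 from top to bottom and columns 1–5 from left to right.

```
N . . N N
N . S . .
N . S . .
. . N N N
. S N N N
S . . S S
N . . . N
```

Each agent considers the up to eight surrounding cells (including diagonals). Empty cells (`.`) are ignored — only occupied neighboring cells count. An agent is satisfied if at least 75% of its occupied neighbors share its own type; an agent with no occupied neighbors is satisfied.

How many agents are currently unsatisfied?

13

(1,1)N 1/1 satisfied
(1,4)N 1/2 not
(1,5)N 1/1 satisfied
(2,1)N 2/2 satisfied
(2,3)S 1/2 not
(3,1)N 1/1 satisfied
(3,3)S 1/3 not
(4,3)N 3/5 not
(4,4)N 5/6 satisfied
(4,5)N 3/3 satisfied
(5,2)S 1/3 not
(5,3)N 3/5 not
(5,4)N 5/7 not
(5,5)N 3/5 not
(6,1)S 1/2 not
(6,4)S 1/5 not
(6,5)S 1/4 not
(7,1)N 0/1 not
(7,5)N 0/2 not
Unsatisfied: (1,4), (2,3), (3,3), (4,3), (5,2), (5,3), (5,4), (5,5), (6,1), (6,4), (6,5), (7,1), (7,5) — 13 in total.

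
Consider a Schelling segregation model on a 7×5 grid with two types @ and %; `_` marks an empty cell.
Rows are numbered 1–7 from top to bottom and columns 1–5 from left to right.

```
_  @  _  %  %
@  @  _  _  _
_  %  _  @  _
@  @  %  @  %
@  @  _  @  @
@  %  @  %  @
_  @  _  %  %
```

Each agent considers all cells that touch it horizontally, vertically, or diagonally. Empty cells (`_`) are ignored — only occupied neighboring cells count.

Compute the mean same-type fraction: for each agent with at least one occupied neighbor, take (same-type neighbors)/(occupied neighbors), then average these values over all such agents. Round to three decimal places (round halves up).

(1,2)@ 2/2
(1,4)% 1/1
(1,5)% 1/1
(2,1)@ 2/3
(2,2)@ 2/3
(3,2)% 1/5
(3,4)@ 1/3
(4,1)@ 3/4
(4,2)@ 3/5
(4,3)% 1/6
(4,4)@ 3/5
(4,5)% 0/4
(5,1)@ 4/5
(5,2)@ 5/7
(5,4)@ 4/7
(5,5)@ 3/5
(6,1)@ 3/4
(6,2)% 0/5
(6,3)@ 3/6
(6,4)% 2/6
(6,5)@ 2/5
(7,2)@ 2/3
(7,4)% 2/4
(7,5)% 2/3
Sum over 24 agents: 2/2 + 1/1 + 1/1 + 2/3 + 2/3 + 1/5 + 1/3 + 3/4 + 3/5 + 1/6 + 3/5 + 0/4 + 4/5 + 5/7 + 4/7 + 3/5 + 3/4 + 0/5 + 3/6 + 2/6 + 2/5 + 2/3 + 2/4 + 2/3 = 472/35; mean = 472/35 ÷ 24 = 59/105 = 0.561904… → 0.562.

0.562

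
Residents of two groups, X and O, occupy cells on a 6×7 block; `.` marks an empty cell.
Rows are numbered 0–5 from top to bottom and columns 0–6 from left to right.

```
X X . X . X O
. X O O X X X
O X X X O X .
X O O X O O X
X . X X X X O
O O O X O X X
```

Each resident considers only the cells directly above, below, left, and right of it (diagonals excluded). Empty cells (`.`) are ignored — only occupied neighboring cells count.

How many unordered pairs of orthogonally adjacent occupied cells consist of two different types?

Scan each occupied cell's neighbors to the right and below so each pair is counted once.
From row 0: 3 unlike of 6 pairs (running 3/6).
From row 1: 5 unlike of 10 pairs (running 8/16).
From row 2: 7 unlike of 11 pairs (running 15/27).
From row 3: 8 unlike of 12 pairs (running 23/39).
From row 4: 5 unlike of 10 pairs (running 28/49).
From row 5: 3 unlike of 6 pairs (running 31/55).
Total adjacent occupied pairs: 55; unlike-type pairs: 31.

31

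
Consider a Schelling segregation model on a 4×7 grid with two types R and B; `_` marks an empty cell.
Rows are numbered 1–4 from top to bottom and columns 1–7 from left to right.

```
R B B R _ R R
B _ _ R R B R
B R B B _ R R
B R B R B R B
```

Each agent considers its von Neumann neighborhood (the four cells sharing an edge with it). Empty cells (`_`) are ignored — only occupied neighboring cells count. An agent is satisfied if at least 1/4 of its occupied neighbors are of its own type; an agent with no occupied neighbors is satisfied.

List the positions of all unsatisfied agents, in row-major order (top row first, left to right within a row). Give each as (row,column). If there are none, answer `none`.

(1,1), (2,6), (4,4), (4,5), (4,7)

Row 1: (1,1)R 0/2 ✗ · (1,2)B 1/2 ✓ · (1,3)B 1/2 ✓ · (1,4)R 1/2 ✓ · (1,6)R 1/2 ✓ · (1,7)R 2/2 ✓
Row 2: (2,1)B 1/2 ✓ · (2,4)R 2/3 ✓ · (2,5)R 1/2 ✓ · (2,6)B 0/4 ✗ · (2,7)R 2/3 ✓
Row 3: (3,1)B 2/3 ✓ · (3,2)R 1/3 ✓ · (3,3)B 2/3 ✓ · (3,4)B 1/3 ✓ · (3,6)R 2/3 ✓ · (3,7)R 2/3 ✓
Row 4: (4,1)B 1/2 ✓ · (4,2)R 1/3 ✓ · (4,3)B 1/3 ✓ · (4,4)R 0/3 ✗ · (4,5)B 0/2 ✗ · (4,6)R 1/3 ✓ · (4,7)B 0/2 ✗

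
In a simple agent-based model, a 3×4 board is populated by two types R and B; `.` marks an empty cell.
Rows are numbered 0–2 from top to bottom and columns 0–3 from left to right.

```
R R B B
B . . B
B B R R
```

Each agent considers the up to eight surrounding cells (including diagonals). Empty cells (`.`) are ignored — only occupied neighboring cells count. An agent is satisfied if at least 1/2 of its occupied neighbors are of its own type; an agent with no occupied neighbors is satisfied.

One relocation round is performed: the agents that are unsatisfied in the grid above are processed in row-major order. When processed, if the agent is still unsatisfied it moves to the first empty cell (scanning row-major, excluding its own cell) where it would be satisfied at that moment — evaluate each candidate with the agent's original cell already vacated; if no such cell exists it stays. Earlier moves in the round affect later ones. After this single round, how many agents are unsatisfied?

Initially unsatisfied (in order): (0,1), (2,2).
  (0,1): no empty cell satisfies it; stays.
  (2,2): no empty cell satisfies it; stays.
Resulting grid:
R R B B
B . . B
B B R R
Unsatisfied now: (0,1), (2,2).

2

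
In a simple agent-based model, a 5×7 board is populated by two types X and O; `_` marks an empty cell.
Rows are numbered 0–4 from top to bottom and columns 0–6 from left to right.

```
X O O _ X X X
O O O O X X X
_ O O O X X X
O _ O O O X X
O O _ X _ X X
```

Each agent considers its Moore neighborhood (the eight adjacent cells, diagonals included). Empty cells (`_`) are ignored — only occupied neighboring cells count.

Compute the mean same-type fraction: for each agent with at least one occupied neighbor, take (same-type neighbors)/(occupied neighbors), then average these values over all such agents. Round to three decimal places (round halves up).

0.799

(0,0)X 0/3
(0,1)O 4/5
(0,2)O 4/4
(0,4)X 3/4
(0,5)X 5/5
(0,6)X 3/3
(1,0)O 3/4
(1,1)O 6/7
(1,2)O 7/7
(1,3)O 4/7
(1,4)X 5/7
(1,5)X 8/8
(1,6)X 5/5
(2,1)O 6/6
(2,2)O 7/7
(2,3)O 6/8
(2,4)X 4/8
(2,5)X 7/8
(2,6)X 5/5
(3,0)O 3/3
(3,2)O 5/6
(3,3)O 4/6
(3,4)O 2/7
(3,5)X 6/7
(3,6)X 5/5
(4,0)O 2/2
(4,1)O 3/3
(4,3)X 0/3
(4,5)X 3/4
(4,6)X 3/3
Sum over 30 agents: 0/3 + 4/5 + 4/4 + 3/4 + 5/5 + 3/3 + 3/4 + 6/7 + 7/7 + 4/7 + 5/7 + 8/8 + 5/5 + 6/6 + 7/7 + 6/8 + 4/8 + 7/8 + 5/5 + 3/3 + 5/6 + 4/6 + 2/7 + 6/7 + 5/5 + 2/2 + 3/3 + 0/3 + 3/4 + 3/3 = 6709/280; mean = 6709/280 ÷ 30 = 6709/8400 = 0.798690… → 0.799.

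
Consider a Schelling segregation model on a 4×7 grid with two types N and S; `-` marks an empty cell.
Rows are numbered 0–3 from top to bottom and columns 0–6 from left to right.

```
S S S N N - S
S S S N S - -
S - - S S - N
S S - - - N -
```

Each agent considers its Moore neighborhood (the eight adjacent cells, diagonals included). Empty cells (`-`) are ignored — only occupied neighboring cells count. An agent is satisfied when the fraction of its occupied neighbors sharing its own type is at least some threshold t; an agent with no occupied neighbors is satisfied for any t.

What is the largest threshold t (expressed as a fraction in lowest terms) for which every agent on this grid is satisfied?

2/7

(0,0)S 3/3
(0,1)S 5/5
(0,2)S 3/5
(0,3)N 2/5
(0,4)N 2/3
(0,6)S — no occupied neighbors
(1,0)S 4/4
(1,1)S 6/6
(1,2)S 4/6
(1,3)N 2/7
(1,4)S 2/5
(2,0)S 4/4
(2,3)S 3/4
(2,4)S 2/4
(2,6)N 1/1
(3,0)S 2/2
(3,1)S 2/2
(3,5)N 1/2
The smallest same-type fraction is 2/7 at (1,3), which reduces to 2/7. Any threshold above that leaves this agent unsatisfied.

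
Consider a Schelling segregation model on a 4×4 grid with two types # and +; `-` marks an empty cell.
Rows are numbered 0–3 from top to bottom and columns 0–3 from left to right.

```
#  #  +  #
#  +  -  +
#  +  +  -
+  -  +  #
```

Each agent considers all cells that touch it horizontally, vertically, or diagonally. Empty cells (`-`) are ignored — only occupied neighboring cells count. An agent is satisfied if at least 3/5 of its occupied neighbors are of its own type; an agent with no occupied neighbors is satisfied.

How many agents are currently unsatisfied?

(0,0)# 2/3 ok
(0,1)# 2/4 unhappy
(0,2)+ 2/4 unhappy
(0,3)# 0/2 unhappy
(1,0)# 3/5 ok
(1,1)+ 3/7 unhappy
(1,3)+ 2/3 ok
(2,0)# 1/4 unhappy
(2,1)+ 4/6 ok
(2,2)+ 4/5 ok
(3,0)+ 1/2 unhappy
(3,2)+ 2/3 ok
(3,3)# 0/2 unhappy
Unsatisfied: (0,1), (0,2), (0,3), (1,1), (2,0), (3,0), (3,3) — 7 in total.

7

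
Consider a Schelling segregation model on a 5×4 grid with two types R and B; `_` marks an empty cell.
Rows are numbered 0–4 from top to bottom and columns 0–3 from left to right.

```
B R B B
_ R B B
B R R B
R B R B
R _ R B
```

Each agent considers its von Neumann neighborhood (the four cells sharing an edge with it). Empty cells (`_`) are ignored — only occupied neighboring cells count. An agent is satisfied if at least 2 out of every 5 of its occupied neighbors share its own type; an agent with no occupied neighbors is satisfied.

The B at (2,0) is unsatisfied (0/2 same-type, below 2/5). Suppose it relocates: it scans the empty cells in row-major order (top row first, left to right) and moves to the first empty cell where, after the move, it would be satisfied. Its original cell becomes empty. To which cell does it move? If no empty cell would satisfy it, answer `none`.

(1,0)

Vacating (2,0). Empty cells in order:
  (1,0): 1/2 same-type → satisfied — stop here.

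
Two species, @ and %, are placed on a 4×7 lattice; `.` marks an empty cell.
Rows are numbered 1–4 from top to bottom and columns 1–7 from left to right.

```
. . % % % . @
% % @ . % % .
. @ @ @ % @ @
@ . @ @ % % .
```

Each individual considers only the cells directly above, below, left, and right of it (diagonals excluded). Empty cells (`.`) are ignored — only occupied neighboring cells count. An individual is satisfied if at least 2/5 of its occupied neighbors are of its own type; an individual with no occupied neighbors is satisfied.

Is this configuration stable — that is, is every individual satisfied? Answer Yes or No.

No

Row 1: (1,3)% 1/2 satisfied · (1,4)% 2/2 satisfied · (1,5)% 2/2 satisfied · (1,7)@ 0/0 satisfied
Row 2: (2,1)% 1/1 satisfied · (2,2)% 1/3 not · (2,3)@ 1/3 not · (2,5)% 3/3 satisfied · (2,6)% 1/2 satisfied
Row 3: (3,2)@ 1/2 satisfied · (3,3)@ 4/4 satisfied · (3,4)@ 2/3 satisfied · (3,5)% 2/4 satisfied · (3,6)@ 1/4 not · (3,7)@ 1/1 satisfied
Row 4: (4,1)@ 0/0 satisfied · (4,3)@ 2/2 satisfied · (4,4)@ 2/3 satisfied · (4,5)% 2/3 satisfied · (4,6)% 1/2 satisfied
For instance (2,2) has only 1/3 same-type neighbors, below 2/5.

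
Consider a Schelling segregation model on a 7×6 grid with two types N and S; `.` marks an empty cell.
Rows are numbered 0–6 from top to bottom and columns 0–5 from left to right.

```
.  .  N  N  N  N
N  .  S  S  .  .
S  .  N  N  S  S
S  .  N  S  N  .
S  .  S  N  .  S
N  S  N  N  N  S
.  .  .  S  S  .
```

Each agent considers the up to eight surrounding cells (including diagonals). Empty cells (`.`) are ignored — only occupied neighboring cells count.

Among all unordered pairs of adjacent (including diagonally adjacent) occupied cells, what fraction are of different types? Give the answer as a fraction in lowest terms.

Scan each occupied cell's neighbors to the right and below (and the two forward diagonals) so each pair is counted once.
From row 0: 5 unlike of 8 pairs (running 5/8).
From row 1: 5 unlike of 7 pairs (running 10/15).
From row 2: 5 unlike of 12 pairs (running 15/27).
From row 3: 5 unlike of 9 pairs (running 20/36).
From row 4: 5 unlike of 11 pairs (running 25/47).
From row 5: 8 unlike of 11 pairs (running 33/58).
From row 6: 0 unlike of 1 pairs (running 33/59).
Total adjacent occupied pairs: 59; unlike-type pairs: 33.
33/59 is already in lowest terms.

33/59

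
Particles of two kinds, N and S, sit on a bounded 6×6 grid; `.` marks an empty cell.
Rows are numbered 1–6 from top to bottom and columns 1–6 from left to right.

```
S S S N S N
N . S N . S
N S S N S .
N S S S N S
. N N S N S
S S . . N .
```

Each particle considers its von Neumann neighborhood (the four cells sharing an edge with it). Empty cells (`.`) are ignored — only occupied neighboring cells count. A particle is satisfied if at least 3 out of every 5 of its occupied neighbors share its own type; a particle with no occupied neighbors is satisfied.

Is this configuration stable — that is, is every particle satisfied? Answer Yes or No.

No

(1,1)S 1/2 unhappy
(1,2)S 2/2 ok
(1,3)S 2/3 ok
(1,4)N 1/3 unhappy
(1,5)S 0/2 unhappy
(1,6)N 0/2 unhappy
(2,1)N 1/2 unhappy
(2,3)S 2/3 ok
(2,4)N 2/3 ok
(2,6)S 0/1 unhappy
(3,1)N 2/3 ok
(3,2)S 2/3 ok
(3,3)S 3/4 ok
(3,4)N 1/4 unhappy
(3,5)S 0/2 unhappy
(4,1)N 1/2 unhappy
(4,2)S 2/4 unhappy
(4,3)S 3/4 ok
(4,4)S 2/4 unhappy
(4,5)N 1/4 unhappy
(4,6)S 1/2 unhappy
(5,2)N 1/3 unhappy
(5,3)N 1/3 unhappy
(5,4)S 1/3 unhappy
(5,5)N 2/4 unhappy
(5,6)S 1/2 unhappy
(6,1)S 1/1 ok
(6,2)S 1/2 unhappy
(6,5)N 1/1 ok
For instance (1,1) has only 1/2 same-type neighbors, below 3/5.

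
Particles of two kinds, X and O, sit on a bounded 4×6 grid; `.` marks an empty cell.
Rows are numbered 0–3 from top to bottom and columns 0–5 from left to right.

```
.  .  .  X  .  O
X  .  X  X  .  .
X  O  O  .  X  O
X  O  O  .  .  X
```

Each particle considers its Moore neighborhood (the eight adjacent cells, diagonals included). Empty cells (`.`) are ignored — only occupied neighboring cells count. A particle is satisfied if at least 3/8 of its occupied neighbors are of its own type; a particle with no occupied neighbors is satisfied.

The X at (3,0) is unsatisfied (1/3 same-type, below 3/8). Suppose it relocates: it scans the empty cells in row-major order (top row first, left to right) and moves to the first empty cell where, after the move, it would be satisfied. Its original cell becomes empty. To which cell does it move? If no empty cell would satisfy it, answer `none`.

(0,0)

Vacating (3,0). Empty cells in order:
  (0,0): 1/1 same-type → satisfied — stop here.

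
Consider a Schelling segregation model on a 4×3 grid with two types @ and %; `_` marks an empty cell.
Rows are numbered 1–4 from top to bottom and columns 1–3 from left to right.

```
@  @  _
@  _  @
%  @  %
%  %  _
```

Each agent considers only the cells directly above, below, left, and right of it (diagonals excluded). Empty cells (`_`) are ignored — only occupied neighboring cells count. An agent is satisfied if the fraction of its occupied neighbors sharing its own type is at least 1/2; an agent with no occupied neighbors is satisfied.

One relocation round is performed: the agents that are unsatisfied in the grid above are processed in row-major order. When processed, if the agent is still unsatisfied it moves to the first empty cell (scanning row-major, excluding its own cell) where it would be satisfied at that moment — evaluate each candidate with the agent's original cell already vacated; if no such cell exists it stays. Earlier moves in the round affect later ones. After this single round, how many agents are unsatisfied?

Initially unsatisfied (in order): (2,3), (3,1), (3,2), (3,3).
  (2,3) → (1,3).
  (3,1) → (2,3).
  (3,2) → (2,2).
  (3,3): now satisfied by earlier moves; stays.
Resulting grid:
@ @ @
@ @ %
_ _ %
% % _
Unsatisfied now: (2,3).

1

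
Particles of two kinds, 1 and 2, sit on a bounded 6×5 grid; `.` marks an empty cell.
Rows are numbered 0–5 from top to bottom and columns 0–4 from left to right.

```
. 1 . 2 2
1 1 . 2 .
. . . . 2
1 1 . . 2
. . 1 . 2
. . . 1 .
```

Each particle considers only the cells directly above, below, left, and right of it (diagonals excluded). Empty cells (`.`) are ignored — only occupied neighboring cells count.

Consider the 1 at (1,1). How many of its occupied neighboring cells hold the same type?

2

Occupied neighbors of (1,1): (0,1)=1, (1,0)=1.
Same type (1): 2 of 2.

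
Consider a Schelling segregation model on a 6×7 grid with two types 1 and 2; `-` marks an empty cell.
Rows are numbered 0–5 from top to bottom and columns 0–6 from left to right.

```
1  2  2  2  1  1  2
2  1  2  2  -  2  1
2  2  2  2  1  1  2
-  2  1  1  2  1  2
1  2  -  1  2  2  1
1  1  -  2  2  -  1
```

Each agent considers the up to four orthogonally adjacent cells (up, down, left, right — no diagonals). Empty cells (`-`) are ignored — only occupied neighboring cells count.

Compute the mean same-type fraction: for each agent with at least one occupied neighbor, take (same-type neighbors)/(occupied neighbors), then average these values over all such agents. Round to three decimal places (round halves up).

0.486

Row 0: (0,0)1 0/2 · (0,1)2 1/3 · (0,2)2 3/3 · (0,3)2 2/3 · (0,4)1 1/2 · (0,5)1 1/3 · (0,6)2 0/2
Row 1: (1,0)2 1/3 · (1,1)1 0/4 · (1,2)2 3/4 · (1,3)2 3/3 · (1,5)2 0/3 · (1,6)1 0/3
Row 2: (2,0)2 2/2 · (2,1)2 3/4 · (2,2)2 3/4 · (2,3)2 2/4 · (2,4)1 1/3 · (2,5)1 2/4 · (2,6)2 1/3
Row 3: (3,1)2 2/3 · (3,2)1 1/3 · (3,3)1 2/4 · (3,4)2 1/4 · (3,5)1 1/4 · (3,6)2 1/3
Row 4: (4,0)1 1/2 · (4,1)2 1/3 · (4,3)1 1/3 · (4,4)2 3/4 · (4,5)2 1/3 · (4,6)1 1/3
Row 5: (5,0)1 2/2 · (5,1)1 1/2 · (5,3)2 1/2 · (5,4)2 2/2 · (5,6)1 1/1
Sum over 37 agents: 0/2 + 1/3 + 3/3 + 2/3 + 1/2 + 1/3 + 0/2 + 1/3 + 0/4 + 3/4 + 3/3 + 0/3 + 0/3 + 2/2 + 3/4 + 3/4 + 2/4 + 1/3 + 2/4 + 1/3 + 2/3 + 1/3 + 2/4 + 1/4 + 1/4 + 1/3 + 1/2 + 1/3 + 1/3 + 3/4 + 1/3 + 1/3 + 2/2 + 1/2 + 1/2 + 2/2 + 1/1 = 18; mean = 18 ÷ 37 = 18/37 = 0.486486… → 0.486.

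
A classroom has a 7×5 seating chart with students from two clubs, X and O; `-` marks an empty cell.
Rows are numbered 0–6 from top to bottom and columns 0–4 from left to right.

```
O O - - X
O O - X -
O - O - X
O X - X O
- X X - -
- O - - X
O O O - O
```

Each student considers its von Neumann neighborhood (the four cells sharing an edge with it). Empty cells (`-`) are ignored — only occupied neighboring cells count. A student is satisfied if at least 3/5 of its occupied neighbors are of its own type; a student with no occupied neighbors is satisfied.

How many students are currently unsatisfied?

8

(0,0)O 2/2 satisfied
(0,1)O 2/2 satisfied
(0,4)X 0/0 satisfied
(1,0)O 3/3 satisfied
(1,1)O 2/2 satisfied
(1,3)X 0/0 satisfied
(2,0)O 2/2 satisfied
(2,2)O 0/0 satisfied
(2,4)X 0/1 not
(3,0)O 1/2 not
(3,1)X 1/2 not
(3,3)X 0/1 not
(3,4)O 0/2 not
(4,1)X 2/3 satisfied
(4,2)X 1/1 satisfied
(5,1)O 1/2 not
(5,4)X 0/1 not
(6,0)O 1/1 satisfied
(6,1)O 3/3 satisfied
(6,2)O 1/1 satisfied
(6,4)O 0/1 not
Unsatisfied: (2,4), (3,0), (3,1), (3,3), (3,4), (5,1), (5,4), (6,4) — 8 in total.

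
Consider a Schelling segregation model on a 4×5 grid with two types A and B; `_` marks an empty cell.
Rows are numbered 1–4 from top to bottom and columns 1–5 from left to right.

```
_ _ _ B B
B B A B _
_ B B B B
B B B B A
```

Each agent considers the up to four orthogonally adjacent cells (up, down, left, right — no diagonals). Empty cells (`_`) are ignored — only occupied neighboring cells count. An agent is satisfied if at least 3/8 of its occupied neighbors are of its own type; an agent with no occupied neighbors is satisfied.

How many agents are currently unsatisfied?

2

Row 1: (1,4)B 2/2 ok · (1,5)B 1/1 ok
Row 2: (2,1)B 1/1 ok · (2,2)B 2/3 ok · (2,3)A 0/3 unhappy · (2,4)B 2/3 ok
Row 3: (3,2)B 3/3 ok · (3,3)B 3/4 ok · (3,4)B 4/4 ok · (3,5)B 1/2 ok
Row 4: (4,1)B 1/1 ok · (4,2)B 3/3 ok · (4,3)B 3/3 ok · (4,4)B 2/3 ok · (4,5)A 0/2 unhappy
Unsatisfied: (2,3), (4,5) — 2 in total.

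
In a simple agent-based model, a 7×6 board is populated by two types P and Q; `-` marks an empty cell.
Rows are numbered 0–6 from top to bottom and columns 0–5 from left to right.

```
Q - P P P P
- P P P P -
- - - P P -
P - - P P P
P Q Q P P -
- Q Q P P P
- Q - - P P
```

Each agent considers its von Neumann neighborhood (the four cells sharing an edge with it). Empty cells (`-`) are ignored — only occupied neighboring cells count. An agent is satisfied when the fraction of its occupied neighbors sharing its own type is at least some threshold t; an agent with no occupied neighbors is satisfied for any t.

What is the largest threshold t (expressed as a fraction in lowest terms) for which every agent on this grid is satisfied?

1/2

Row 0: (0,0)Q — no occupied neighbors · (0,2)P 2/2 · (0,3)P 3/3 · (0,4)P 3/3 · (0,5)P 1/1
Row 1: (1,1)P 1/1 · (1,2)P 3/3 · (1,3)P 4/4 · (1,4)P 3/3
Row 2: (2,3)P 3/3 · (2,4)P 3/3
Row 3: (3,0)P 1/1 · (3,3)P 3/3 · (3,4)P 4/4 · (3,5)P 1/1
Row 4: (4,0)P 1/2 · (4,1)Q 2/3 · (4,2)Q 2/3 · (4,3)P 3/4 · (4,4)P 3/3
Row 5: (5,1)Q 3/3 · (5,2)Q 2/3 · (5,3)P 2/3 · (5,4)P 4/4 · (5,5)P 2/2
Row 6: (6,1)Q 1/1 · (6,4)P 2/2 · (6,5)P 2/2
The smallest same-type fraction is 1/2 at (4,0), which reduces to 1/2. Any threshold above that leaves this agent unsatisfied.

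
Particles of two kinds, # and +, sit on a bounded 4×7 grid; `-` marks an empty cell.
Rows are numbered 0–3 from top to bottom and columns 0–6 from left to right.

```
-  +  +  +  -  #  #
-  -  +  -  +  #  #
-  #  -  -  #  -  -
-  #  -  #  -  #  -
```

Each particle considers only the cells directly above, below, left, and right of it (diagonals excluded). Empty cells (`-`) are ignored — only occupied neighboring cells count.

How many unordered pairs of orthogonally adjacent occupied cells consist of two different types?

2

Scan each occupied cell's neighbors to the right and below so each pair is counted once.
From row 0: 0 unlike of 6 pairs (running 0/6).
From row 1: 2 unlike of 3 pairs (running 2/9).
From row 2: 0 unlike of 1 pairs (running 2/10).
Total adjacent occupied pairs: 10; unlike-type pairs: 2.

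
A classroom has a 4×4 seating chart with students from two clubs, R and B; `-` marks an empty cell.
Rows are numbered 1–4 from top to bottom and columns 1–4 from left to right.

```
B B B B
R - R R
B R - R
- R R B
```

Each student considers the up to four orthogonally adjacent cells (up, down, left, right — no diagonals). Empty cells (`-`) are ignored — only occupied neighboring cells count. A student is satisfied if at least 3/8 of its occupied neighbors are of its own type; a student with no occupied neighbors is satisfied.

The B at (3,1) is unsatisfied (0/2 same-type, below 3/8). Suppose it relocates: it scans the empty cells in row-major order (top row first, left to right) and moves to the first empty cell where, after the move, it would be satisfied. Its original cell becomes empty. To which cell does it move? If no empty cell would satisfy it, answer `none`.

none

Vacating (3,1). Empty cells in order:
  (2,2): 1/4 same-type → still unsatisfied.
  (3,3): 0/4 same-type → still unsatisfied.
  (4,1): 0/1 same-type → still unsatisfied.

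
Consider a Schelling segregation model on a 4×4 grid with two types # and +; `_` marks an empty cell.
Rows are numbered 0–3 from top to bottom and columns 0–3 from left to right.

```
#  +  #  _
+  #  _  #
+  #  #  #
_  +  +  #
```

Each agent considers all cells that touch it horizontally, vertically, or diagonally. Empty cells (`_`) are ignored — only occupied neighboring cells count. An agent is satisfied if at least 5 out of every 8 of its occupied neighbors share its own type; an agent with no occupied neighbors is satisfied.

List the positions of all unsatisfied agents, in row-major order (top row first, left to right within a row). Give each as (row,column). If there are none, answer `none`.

(0,0)# 1/3 unhappy
(0,1)+ 1/4 unhappy
(0,2)# 2/3 ok
(1,0)+ 2/5 unhappy
(1,1)# 4/7 unhappy
(1,3)# 3/3 ok
(2,0)+ 2/4 unhappy
(2,1)# 2/6 unhappy
(2,2)# 5/7 ok
(2,3)# 3/4 ok
(3,1)+ 2/4 unhappy
(3,2)+ 1/5 unhappy
(3,3)# 2/3 ok

(0,0), (0,1), (1,0), (1,1), (2,0), (2,1), (3,1), (3,2)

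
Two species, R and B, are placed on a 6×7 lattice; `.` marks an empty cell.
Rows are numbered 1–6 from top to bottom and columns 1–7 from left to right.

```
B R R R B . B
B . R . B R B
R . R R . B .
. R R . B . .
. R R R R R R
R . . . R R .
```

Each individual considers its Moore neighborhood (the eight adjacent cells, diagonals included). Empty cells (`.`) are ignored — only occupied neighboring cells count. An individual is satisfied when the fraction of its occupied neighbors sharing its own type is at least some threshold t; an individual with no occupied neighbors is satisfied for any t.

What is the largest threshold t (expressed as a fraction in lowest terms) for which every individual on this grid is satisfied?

(1,1)B 1/2
(1,2)R 2/4
(1,3)R 3/3
(1,4)R 2/4
(1,5)B 1/3
(1,7)B 1/2
(2,1)B 1/3
(2,3)R 5/5
(2,5)B 2/5
(2,6)R 0/5
(2,7)B 2/3
(3,1)R 1/2
(3,3)R 4/4
(3,4)R 3/5
(3,6)B 3/4
(4,2)R 5/5
(4,3)R 6/6
(4,5)B 1/5
(5,2)R 4/4
(5,3)R 4/4
(5,4)R 4/5
(5,5)R 4/5
(5,6)R 4/5
(5,7)R 2/2
(6,1)R 1/1
(6,5)R 4/4
(6,6)R 4/4
The smallest same-type fraction is 0/5 at (2,6), which reduces to 0/1. Any threshold above that leaves this individual unsatisfied.

0/1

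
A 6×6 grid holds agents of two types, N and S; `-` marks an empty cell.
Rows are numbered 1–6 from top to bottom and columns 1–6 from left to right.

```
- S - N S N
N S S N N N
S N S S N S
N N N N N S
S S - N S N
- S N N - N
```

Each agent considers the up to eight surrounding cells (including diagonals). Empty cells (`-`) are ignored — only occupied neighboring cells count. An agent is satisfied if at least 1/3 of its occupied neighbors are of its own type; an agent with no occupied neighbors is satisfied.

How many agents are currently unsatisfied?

6

(1,2)S 2/3 ✓
(1,4)N 2/4 ✓
(1,5)S 0/5 ✗
(1,6)N 2/3 ✓
(2,1)N 1/4 ✗
(2,2)S 4/6 ✓
(2,3)S 4/7 ✓
(2,4)N 3/7 ✓
(2,5)N 5/8 ✓
(2,6)N 3/5 ✓
(3,1)S 1/5 ✗
(3,2)N 4/8 ✓
(3,3)S 3/8 ✓
(3,4)S 2/8 ✗
(3,5)N 5/8 ✓
(3,6)S 1/5 ✗
(4,1)N 2/5 ✓
(4,2)N 3/7 ✓
(4,3)N 4/7 ✓
(4,4)N 4/7 ✓
(4,5)N 4/8 ✓
(4,6)S 2/5 ✓
(5,1)S 2/4 ✓
(5,2)S 2/6 ✓
(5,4)N 5/6 ✓
(5,5)S 1/7 ✗
(5,6)N 2/4 ✓
(6,2)S 2/3 ✓
(6,3)N 2/4 ✓
(6,4)N 2/3 ✓
(6,6)N 1/2 ✓
Unsatisfied: (1,5), (2,1), (3,1), (3,4), (3,6), (5,5) — 6 in total.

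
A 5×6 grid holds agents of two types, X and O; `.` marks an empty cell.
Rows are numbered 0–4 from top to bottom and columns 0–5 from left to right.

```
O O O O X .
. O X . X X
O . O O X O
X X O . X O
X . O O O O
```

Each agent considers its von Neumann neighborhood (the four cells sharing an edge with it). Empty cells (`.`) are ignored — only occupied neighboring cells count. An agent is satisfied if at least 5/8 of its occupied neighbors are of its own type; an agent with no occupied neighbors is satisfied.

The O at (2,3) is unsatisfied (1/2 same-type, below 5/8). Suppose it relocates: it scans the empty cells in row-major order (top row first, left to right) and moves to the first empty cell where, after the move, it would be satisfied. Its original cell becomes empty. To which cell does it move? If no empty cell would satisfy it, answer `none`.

Vacating (2,3). Empty cells in order:
  (0,5): 0/2 same-type → still unsatisfied.
  (1,0): 3/3 same-type → satisfied — stop here.

(1,0)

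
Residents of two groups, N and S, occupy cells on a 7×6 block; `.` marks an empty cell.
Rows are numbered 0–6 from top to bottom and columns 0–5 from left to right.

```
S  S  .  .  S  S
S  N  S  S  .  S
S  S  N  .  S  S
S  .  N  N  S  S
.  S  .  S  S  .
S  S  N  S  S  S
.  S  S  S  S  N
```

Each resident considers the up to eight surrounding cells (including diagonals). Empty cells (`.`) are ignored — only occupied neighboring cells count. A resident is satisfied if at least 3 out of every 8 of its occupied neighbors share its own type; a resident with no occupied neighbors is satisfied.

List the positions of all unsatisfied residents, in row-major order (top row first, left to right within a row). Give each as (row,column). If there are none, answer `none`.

(1,1), (3,3), (5,2), (6,5)

Row 0: (0,0)S 2/3 ✓ · (0,1)S 3/4 ✓ · (0,4)S 3/3 ✓ · (0,5)S 2/2 ✓
Row 1: (1,0)S 4/5 ✓ · (1,1)N 1/7 ✗ · (1,2)S 3/5 ✓ · (1,3)S 3/4 ✓ · (1,5)S 4/4 ✓
Row 2: (2,0)S 3/4 ✓ · (2,1)S 4/7 ✓ · (2,2)N 3/6 ✓ · (2,4)S 5/6 ✓ · (2,5)S 4/4 ✓
Row 3: (3,0)S 3/3 ✓ · (3,2)N 2/5 ✓ · (3,3)N 2/6 ✗ · (3,4)S 5/6 ✓ · (3,5)S 4/4 ✓
Row 4: (4,1)S 3/5 ✓ · (4,3)S 4/7 ✓ · (4,4)S 6/7 ✓
Row 5: (5,0)S 3/3 ✓ · (5,1)S 4/5 ✓ · (5,2)N 0/7 ✗ · (5,3)S 6/7 ✓ · (5,4)S 6/7 ✓ · (5,5)S 3/4 ✓
Row 6: (6,1)S 3/4 ✓ · (6,2)S 4/5 ✓ · (6,3)S 4/5 ✓ · (6,4)S 4/5 ✓ · (6,5)N 0/3 ✗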